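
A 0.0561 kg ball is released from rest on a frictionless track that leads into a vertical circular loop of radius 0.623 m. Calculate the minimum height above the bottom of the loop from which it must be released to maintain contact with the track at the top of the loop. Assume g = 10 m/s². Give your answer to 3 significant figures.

At the top, for minimum speed gravity alone supplies the centripetal force: mg = mv_top²/r ⇒ v_top² = gr = 6.230 m²/s²
Energy conservation from release height h to the top (height 2r): mgh = ½mv_top² + mg(2r)
h = v_top²/(2g) + 2r = r/2 + 2r = 5r/2 = 1.558 m

h = 1.56 m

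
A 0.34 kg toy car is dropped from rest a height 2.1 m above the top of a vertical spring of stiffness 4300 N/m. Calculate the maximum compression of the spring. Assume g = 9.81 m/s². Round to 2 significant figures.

x = 0.058 m

Take the reference level at the top of the uncompressed spring. At max compression the car has fallen H + x and is momentarily at rest:
mg(H + x) = ½kx²
½(4300)x² − (0.34)(9.81)x − (0.34)(9.81)(2.1) = 0
2150x² − 3.335x − 7.004 = 0
x = [3.335 + √(11.12 + 60237)]/(2 × 2150) = 0.05786 m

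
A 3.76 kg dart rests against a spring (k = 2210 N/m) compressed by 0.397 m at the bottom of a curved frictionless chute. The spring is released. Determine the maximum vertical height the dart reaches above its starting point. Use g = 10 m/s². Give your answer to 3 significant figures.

Energy conservation from release to the highest point: ½kx² = mgh
h = kx²/(2mg) = (2210)(0.397)²/(2 × 3.76 × 10) = 4.632 m

h = 4.63 m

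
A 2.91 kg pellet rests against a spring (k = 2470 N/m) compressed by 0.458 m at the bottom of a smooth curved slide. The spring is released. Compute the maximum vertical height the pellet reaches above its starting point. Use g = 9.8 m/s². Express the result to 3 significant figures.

h = 9.08 m

All spring PE becomes gravitational PE at the highest point: ½kx² = mgh
h = kx²/(2mg) = (2470)(0.458)²/(2 × 2.91 × 9.8) = 9.084 m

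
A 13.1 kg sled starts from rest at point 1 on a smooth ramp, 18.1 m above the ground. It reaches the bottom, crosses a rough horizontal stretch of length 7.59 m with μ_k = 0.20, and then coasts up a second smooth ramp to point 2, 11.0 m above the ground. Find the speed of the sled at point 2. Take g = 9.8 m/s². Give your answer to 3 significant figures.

v = 10.5 m/s

Energy at 1: mgh₁ = (13.1)(9.8)(18.1) = 2323.7 J
Friction loss: W_f = μ_k mg d = 194.9 J
At 2: ½mv² + mgh₂ = mgh₁ − W_f
½mv² = 2323.7 − 194.9 − 1412.2 = 716.62 J
v = √(2 × 716.62/13.1) = 10.46 m/s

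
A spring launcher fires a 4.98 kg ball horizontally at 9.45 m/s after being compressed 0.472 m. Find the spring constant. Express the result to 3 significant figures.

½kx² = ½mv²
k = mv²/x² = (4.98)(9.45)²/(0.472)² = 1996 N/m

k = 2000 N/m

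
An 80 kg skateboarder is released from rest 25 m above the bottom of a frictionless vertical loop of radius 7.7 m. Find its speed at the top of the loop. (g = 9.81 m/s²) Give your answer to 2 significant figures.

Energy conservation: mgh = ½mv_top² + mg(2r)
v_top² = 2g(h − 2r) = 2(9.81)(25 − 15.40) = 188.4
v_top = 13.72 m/s

v = 14 m/s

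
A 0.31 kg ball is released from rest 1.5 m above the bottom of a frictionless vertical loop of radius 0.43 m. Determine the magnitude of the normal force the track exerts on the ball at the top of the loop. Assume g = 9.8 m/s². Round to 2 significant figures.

N = 6.0 N

Energy from release to top (height 2r): mgh = ½mv_top² + mg(2r)
v_top² = 2g(h − 2r) = 2(9.8)(1.5 − 0.8600) = 12.544 m²/s²
At the top, both N and weight point toward the centre: N + mg = mv_top²/r
N = m(v_top²/r − g) = 0.31(12.544/0.43 − 9.8) = 6.005 N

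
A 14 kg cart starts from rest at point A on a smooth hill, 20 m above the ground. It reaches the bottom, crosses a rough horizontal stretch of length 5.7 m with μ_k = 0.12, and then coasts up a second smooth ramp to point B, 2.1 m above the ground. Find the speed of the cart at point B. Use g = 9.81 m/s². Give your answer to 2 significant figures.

Energy at A: mgh₁ = (14)(9.81)(20) = 2746.8 J
Friction loss: W_f = μ_k mg d = 93.94 J
At B: ½mv² + mgh₂ = mgh₁ − W_f
½mv² = 2746.8 − 93.94 − 288.41 = 2364.4 J
v = √(2 × 2364.4/14) = 18.38 m/s

v = 18 m/s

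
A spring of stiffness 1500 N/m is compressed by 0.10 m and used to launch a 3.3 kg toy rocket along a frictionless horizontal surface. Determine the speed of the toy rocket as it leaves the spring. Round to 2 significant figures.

Spring PE converts entirely to kinetic energy: ½kx² = ½mv²
v = x√(k/m) = 0.10 × √(1500/3.3) = 2.132 m/s

v = 2.1 m/s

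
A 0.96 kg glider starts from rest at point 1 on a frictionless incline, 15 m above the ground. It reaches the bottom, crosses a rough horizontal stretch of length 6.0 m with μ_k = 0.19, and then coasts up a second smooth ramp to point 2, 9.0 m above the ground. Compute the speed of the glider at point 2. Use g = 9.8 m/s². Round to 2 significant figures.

v = 9.8 m/s

Energy at 1: mgh₁ = (0.96)(9.8)(15) = 141.12 J
Friction loss: W_f = μ_k mg d = 10.73 J
At 2: ½mv² + mgh₂ = mgh₁ − W_f
½mv² = 141.12 − 10.73 − 84.672 = 45.723 J
v = √(2 × 45.723/0.96) = 9.760 m/s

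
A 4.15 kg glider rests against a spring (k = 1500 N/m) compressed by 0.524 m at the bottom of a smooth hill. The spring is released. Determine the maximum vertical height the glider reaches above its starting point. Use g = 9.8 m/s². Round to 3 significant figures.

h = 5.06 m

At maximum height the glider is at rest, so ½kx² = mgh
h = kx²/(2mg) = (1500)(0.524)²/(2 × 4.15 × 9.8) = 5.063 m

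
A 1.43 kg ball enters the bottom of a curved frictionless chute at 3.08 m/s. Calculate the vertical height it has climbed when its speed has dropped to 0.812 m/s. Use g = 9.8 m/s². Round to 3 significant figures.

h = 0.450 m

Conservation of energy: ½mv₁² = ½mv₂² + mgh
h = (v₁² − v₂²)/(2g) = (3.08² − 0.812²)/(2 × 9.8) = 0.4504 m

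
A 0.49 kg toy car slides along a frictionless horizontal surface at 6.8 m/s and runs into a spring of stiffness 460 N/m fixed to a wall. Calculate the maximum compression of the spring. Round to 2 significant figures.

x = 0.22 m

Conservation of energy between contact and max compression: ½mv² = ½kx²
x = v√(m/k) = 6.8 × √(0.49/460) = 0.2219 m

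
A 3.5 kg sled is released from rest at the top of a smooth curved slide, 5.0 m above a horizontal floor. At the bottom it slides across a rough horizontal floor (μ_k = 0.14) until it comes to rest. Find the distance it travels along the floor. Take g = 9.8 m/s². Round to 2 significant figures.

d = 36 m

Energy at the top = energy at the end + work done against friction:
At rest all PE has been dissipated by friction: mgh = μ_k m g d
d = h/μ_k = 5.0/0.14 = 35.71 m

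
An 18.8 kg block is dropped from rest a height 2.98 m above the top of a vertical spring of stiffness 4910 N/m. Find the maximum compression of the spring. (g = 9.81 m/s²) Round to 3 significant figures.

x = 0.512 m

Take the reference level at the top of the uncompressed spring. At max compression the block has fallen H + x and is momentarily at rest:
mg(H + x) = ½kx²
½(4910)x² − (18.8)(9.81)x − (18.8)(9.81)(2.98) = 0
2455x² − 184.4x − 549.6 = 0
x = [184.4 + √(34014 + 5.3970e+06)]/(2 × 2455) = 0.5122 m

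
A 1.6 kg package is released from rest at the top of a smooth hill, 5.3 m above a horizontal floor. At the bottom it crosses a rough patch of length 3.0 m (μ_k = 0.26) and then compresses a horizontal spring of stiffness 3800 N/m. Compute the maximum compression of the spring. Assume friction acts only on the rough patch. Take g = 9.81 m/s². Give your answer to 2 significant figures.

Initial energy: E₁ = mgh = (1.6)(9.81)(5.3) = 83.189 J
Friction removes W_f = μ_k mg d = (0.26)(1.6)(9.81)(3.0) = 12.24 J
Energy reaching the spring: E = 83.189 − 12.24 = 70.946 J
At max compression ½kx² = E ⇒ x = √(2E/k) = √(2 × 70.946/3800) = 0.1932 m

x = 0.19 m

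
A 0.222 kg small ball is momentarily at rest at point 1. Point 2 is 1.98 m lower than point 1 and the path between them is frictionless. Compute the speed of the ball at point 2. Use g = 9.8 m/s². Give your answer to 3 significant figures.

v = 6.23 m/s

By conservation of mechanical energy, mgh = ½mv²
v = √(2gh) = √(2 × 9.8 × 1.98) = √38.808 = 6.230 m/s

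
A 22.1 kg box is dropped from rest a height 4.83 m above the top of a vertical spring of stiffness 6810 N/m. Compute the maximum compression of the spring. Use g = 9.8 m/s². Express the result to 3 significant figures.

x = 0.587 m

Measuring PE from the top of the relaxed spring, at max compression the box has dropped H + x with zero KE, so:
mg(H + x) = ½kx²
½(6810)x² − (22.1)(9.8)x − (22.1)(9.8)(4.83) = 0
3405x² − 216.6x − 1046 = 0
x = [216.6 + √(46907 + 1.4248e+07)]/(2 × 3405) = 0.5870 m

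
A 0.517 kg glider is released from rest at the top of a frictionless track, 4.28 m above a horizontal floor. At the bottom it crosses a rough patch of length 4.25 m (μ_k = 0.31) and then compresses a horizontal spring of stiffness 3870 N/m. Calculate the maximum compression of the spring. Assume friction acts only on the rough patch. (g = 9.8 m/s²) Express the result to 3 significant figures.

Initial energy: E₁ = mgh = (0.517)(9.8)(4.28) = 21.685 J
Friction removes W_f = μ_k mg d = (0.31)(0.517)(9.8)(4.25) = 6.675 J
Energy reaching the spring: E = 21.685 − 6.675 = 15.010 J
At max compression ½kx² = E ⇒ x = √(2E/k) = √(2 × 15.010/3870) = 0.08807 m

x = 0.0881 m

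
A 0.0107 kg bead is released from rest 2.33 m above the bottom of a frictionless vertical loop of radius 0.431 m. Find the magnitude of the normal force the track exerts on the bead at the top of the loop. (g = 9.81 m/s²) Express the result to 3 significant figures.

Energy from release to top (height 2r): mgh = ½mv_top² + mg(2r)
v_top² = 2g(h − 2r) = 2(9.81)(2.33 − 0.8620) = 28.802 m²/s²
At the top, both N and weight point toward the centre: N + mg = mv_top²/r
N = m(v_top²/r − g) = 0.0107(28.802/0.431 − 9.81) = 0.6101 N

N = 0.610 N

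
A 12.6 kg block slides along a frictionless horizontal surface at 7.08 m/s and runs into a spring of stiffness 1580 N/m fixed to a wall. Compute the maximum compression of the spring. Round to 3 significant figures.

All KE is stored as spring PE at maximum compression: ½mv² = ½kx²
x = v√(m/k) = 7.08 × √(12.6/1580) = 0.6323 m

x = 0.632 m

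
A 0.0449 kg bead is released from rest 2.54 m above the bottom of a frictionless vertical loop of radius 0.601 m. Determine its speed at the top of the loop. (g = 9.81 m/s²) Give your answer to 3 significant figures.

Energy conservation: mgh = ½mv_top² + mg(2r)
v_top² = 2g(h − 2r) = 2(9.81)(2.54 − 1.202) = 26.25
v_top = 5.124 m/s

v = 5.12 m/s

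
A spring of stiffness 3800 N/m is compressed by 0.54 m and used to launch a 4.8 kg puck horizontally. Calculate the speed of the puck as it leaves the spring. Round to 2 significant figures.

v = 15 m/s

Spring PE converts entirely to kinetic energy: ½kx² = ½mv²
v = x√(k/m) = 0.54 × √(3800/4.8) = 15.19 m/s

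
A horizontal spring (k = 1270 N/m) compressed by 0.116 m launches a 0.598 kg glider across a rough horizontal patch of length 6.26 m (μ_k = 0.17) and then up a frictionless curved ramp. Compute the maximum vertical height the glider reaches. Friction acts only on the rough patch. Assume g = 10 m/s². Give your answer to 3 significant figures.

Spring energy: E₀ = ½kx² = ½(1270)(0.116)² = 8.5446 J
Friction: W_f = μ_k mg d = (0.17)(0.598)(10)(6.26) = 6.364 J
Energy at base of ramp: E = 8.5446 − 6.364 = 2.1806 J
At max height all remaining energy is PE: mgh = E ⇒ h = E/(mg) = 2.1806/(0.598 × 10) = 0.3647 m

h = 0.365 m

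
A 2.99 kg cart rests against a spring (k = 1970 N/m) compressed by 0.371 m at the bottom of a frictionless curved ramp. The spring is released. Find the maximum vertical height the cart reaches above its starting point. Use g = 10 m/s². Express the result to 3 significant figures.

At maximum height the cart is at rest, so ½kx² = mgh
h = kx²/(2mg) = (1970)(0.371)²/(2 × 2.99 × 10) = 4.534 m

h = 4.53 m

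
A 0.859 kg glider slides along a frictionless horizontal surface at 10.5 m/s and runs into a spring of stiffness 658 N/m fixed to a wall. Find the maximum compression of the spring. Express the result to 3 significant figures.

Conservation of energy between contact and max compression: ½mv² = ½kx²
x = v√(m/k) = 10.5 × √(0.859/658) = 0.3794 m

x = 0.379 m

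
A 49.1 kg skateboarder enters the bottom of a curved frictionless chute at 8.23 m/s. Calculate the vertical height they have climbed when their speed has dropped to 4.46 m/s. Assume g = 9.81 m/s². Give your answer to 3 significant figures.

h = 2.44 m

Conservation of energy: ½mv₁² = ½mv₂² + mgh
h = (v₁² − v₂²)/(2g) = (8.23² − 4.46²)/(2 × 9.81) = 2.438 m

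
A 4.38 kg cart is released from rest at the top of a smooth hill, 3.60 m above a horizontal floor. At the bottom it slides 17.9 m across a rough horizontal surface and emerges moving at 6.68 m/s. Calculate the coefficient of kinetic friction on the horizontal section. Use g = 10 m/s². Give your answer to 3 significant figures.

Applying the work–energy principle:
mgh = ½mv² + μ_k m g d
mgh = 157.68 J; ½mv² = 97.723 J
W_f = 157.68 − 97.723 = 59.96 J
μ_k = W_f/(mg·d) = 59.96/(43.80 × 17.9) = 0.07647

μ_k = 0.0765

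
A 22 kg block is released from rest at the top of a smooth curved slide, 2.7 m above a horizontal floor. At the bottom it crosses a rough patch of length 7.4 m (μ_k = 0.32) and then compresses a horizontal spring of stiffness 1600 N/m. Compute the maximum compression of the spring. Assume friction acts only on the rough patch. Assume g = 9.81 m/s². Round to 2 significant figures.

Initial energy: E₁ = mgh = (22)(9.81)(2.7) = 582.71 J
Friction removes W_f = μ_k mg d = (0.32)(22)(9.81)(7.4) = 511.1 J
Energy reaching the spring: E = 582.71 − 511.1 = 71.652 J
At max compression ½kx² = E ⇒ x = √(2E/k) = √(2 × 71.652/1600) = 0.2993 m

x = 0.30 m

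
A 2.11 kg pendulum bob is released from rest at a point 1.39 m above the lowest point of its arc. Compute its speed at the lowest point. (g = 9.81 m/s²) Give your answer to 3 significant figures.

v = 5.22 m/s

Equating total energy at the two states: mgh = ½mv²
v = √(2gh) = √(2 × 9.81 × 1.39) = √27.272 = 5.222 m/s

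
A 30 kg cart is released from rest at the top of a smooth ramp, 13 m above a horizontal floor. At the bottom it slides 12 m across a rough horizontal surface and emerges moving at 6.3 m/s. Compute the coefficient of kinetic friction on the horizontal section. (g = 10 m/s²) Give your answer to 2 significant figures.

Energy bookkeeping (friction removes W_f = μ_k N d):
mgh = ½mv² + μ_k m g d
mgh = 3900.0 J; ½mv² = 595.35 J
W_f = 3900.0 − 595.35 = 3305 J
μ_k = W_f/(mg·d) = 3305/(300.0 × 12) = 0.9180

μ_k = 0.92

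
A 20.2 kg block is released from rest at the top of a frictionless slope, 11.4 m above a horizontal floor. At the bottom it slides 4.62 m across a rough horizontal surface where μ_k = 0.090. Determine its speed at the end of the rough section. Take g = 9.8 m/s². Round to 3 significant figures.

Energy bookkeeping (friction removes W_f = μ_k N d):
mgh = ½mv² + μ_k m g d
W_f = μ_k mg d = (0.090)(20.2)(9.8)(4.62) = 82.31 J
½mv² = mgh − W_f = 2256.7 − 82.31 = 2174.4 J
v = √(2 × 2174.4/20.2) = 14.67 m/s

v = 14.7 m/s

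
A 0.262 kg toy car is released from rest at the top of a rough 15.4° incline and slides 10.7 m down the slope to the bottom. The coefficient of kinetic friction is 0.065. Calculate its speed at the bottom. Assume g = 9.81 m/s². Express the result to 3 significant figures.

Energy: mgh = ½mv² + W_f, with h = L sinθ and W_f = μ_k (mg cosθ) L
mgh = mgL sinθ = (0.262)(9.81)(10.7)sin15.4° = 7.3032 J
W_f = μ_k mg cosθ · L = (0.065)(0.262)(9.81)cos15.4°·10.7 = 1.723 J
½mv² = 7.3032 − 1.723 = 5.5797 J
v = √(2 × 5.5797/0.262) = 6.526 m/s

v = 6.53 m/s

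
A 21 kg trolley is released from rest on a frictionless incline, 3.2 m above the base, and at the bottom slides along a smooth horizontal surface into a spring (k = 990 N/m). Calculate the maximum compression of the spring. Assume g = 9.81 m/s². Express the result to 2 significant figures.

x = 1.2 m

Gravitational PE at the top equals spring PE at max compression: mgh = ½kx²
x = √(2mgh/k) = √(2 × 21 × 9.81 × 3.2 / 990) = 1.154 m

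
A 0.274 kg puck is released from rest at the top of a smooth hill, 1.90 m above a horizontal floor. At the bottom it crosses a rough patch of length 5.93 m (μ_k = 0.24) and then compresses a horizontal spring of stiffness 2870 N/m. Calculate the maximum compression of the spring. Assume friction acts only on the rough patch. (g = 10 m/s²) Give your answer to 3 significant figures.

x = 0.0302 m

Initial energy: E₁ = mgh = (0.274)(10)(1.90) = 5.2060 J
Friction removes W_f = μ_k mg d = (0.24)(0.274)(10)(5.93) = 3.900 J
Energy reaching the spring: E = 5.2060 − 3.900 = 1.3064 J
At max compression ½kx² = E ⇒ x = √(2E/k) = √(2 × 1.3064/2870) = 0.03017 m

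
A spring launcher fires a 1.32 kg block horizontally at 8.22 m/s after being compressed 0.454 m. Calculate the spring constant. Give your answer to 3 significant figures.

k = 433 N/m

Energy stored in the spring equals the launch KE: ½kx² = ½mv²
k = mv²/x² = (1.32)(8.22)²/(0.454)² = 432.7 N/m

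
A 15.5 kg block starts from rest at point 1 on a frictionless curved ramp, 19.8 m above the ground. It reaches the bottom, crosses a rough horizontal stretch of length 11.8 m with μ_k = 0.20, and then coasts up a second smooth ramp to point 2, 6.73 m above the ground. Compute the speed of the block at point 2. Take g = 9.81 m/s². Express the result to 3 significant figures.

Energy at 1: mgh₁ = (15.5)(9.81)(19.8) = 3010.7 J
Friction loss: W_f = μ_k mg d = 358.8 J
At 2: ½mv² + mgh₂ = mgh₁ − W_f
½mv² = 3010.7 − 358.8 − 1023.3 = 1628.5 J
v = √(2 × 1628.5/15.5) = 14.50 m/s

v = 14.5 m/s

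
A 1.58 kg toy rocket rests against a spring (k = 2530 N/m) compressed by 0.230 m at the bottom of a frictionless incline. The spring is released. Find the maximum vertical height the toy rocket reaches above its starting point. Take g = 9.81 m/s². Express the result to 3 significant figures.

h = 4.32 m

Energy conservation from release to the highest point: ½kx² = mgh
h = kx²/(2mg) = (2530)(0.230)²/(2 × 1.58 × 9.81) = 4.317 m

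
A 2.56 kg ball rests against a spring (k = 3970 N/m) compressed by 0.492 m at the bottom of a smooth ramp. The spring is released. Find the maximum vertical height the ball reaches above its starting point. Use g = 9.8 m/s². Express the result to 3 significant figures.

Energy conservation from release to the highest point: ½kx² = mgh
h = kx²/(2mg) = (3970)(0.492)²/(2 × 2.56 × 9.8) = 19.15 m

h = 19.2 m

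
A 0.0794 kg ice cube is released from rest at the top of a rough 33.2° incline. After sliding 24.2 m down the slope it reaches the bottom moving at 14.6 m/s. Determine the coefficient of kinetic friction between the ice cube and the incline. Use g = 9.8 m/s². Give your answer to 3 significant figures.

Energy balance down the incline: mg L sinθ − ½mv² = μ_k (mg cosθ) L
mgL sinθ = 10.311 J; ½mv² = 8.4625 J
W_f = 10.311 − 8.4625 = 1.848 J
μ_k = W_f/(mg cosθ · L) = 1.848/(0.6511 × 24.2) = 0.1173

μ_k = 0.117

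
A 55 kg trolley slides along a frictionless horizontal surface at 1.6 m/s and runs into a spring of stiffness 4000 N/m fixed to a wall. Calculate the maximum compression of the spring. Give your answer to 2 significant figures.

x = 0.19 m

All KE is stored as spring PE at maximum compression: ½mv² = ½kx²
x = v√(m/k) = 1.6 × √(55/4000) = 0.1876 m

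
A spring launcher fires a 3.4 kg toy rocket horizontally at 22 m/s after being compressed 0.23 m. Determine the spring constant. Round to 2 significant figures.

k = 31000 N/m

½kx² = ½mv²
k = mv²/x² = (3.4)(22)²/(0.23)² = 31108 N/m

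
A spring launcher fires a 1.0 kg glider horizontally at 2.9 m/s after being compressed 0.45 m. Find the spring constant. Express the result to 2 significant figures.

Spring PE at full compression equals KE at release: ½kx² = ½mv²
k = mv²/x² = (1.0)(2.9)²/(0.45)² = 41.53 N/m

k = 42 N/m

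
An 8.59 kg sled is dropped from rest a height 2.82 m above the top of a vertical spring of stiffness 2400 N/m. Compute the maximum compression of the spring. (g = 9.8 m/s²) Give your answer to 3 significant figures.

Take the reference level at the top of the uncompressed spring. At max compression the sled has fallen H + x and is momentarily at rest:
mg(H + x) = ½kx²
½(2400)x² − (8.59)(9.8)x − (8.59)(9.8)(2.82) = 0
1200x² − 84.18x − 237.4 = 0
x = [84.18 + √(7087 + 1.1395e+06)]/(2 × 1200) = 0.4812 m

x = 0.481 m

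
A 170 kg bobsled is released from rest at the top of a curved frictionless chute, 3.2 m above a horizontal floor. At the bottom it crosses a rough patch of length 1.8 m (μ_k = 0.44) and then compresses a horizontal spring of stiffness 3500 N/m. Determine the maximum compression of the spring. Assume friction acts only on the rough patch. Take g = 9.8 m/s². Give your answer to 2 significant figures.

Initial energy: E₁ = mgh = (170)(9.8)(3.2) = 5331.2 J
Friction removes W_f = μ_k mg d = (0.44)(170)(9.8)(1.8) = 1319 J
Energy reaching the spring: E = 5331.2 − 1319 = 4011.7 J
At max compression ½kx² = E ⇒ x = √(2E/k) = √(2 × 4011.7/3500) = 1.514 m

x = 1.5 m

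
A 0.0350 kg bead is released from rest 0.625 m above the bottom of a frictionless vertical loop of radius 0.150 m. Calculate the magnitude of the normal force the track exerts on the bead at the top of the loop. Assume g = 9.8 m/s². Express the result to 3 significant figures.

N = 1.14 N

Energy from release to top (height 2r): mgh = ½mv_top² + mg(2r)
v_top² = 2g(h − 2r) = 2(9.8)(0.625 − 0.3000) = 6.3700 m²/s²
At the top, both N and weight point toward the centre: N + mg = mv_top²/r
N = m(v_top²/r − g) = 0.0350(6.3700/0.150 − 9.8) = 1.143 N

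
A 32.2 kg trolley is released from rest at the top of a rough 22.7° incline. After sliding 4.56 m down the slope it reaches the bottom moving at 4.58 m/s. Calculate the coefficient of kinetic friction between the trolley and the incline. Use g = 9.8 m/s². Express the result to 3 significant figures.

The energy dissipated by friction is the PE lost minus the KE gained:
mgL sinθ = 555.30 J; ½mv² = 337.72 J
W_f = 555.30 − 337.72 = 217.6 J
μ_k = W_f/(mg cosθ · L) = 217.6/(291.1 × 4.56) = 0.1639

μ_k = 0.164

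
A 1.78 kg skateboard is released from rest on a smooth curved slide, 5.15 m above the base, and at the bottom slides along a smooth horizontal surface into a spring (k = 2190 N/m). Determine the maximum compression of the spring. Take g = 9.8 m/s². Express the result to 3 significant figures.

Energy conservation (no friction) from release to max compression: mgh = ½kx²
x = √(2mgh/k) = √(2 × 1.78 × 9.8 × 5.15 / 2190) = 0.2864 m

x = 0.286 m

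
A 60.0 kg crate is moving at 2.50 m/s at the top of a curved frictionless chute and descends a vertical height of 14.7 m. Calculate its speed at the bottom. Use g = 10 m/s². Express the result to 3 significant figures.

v = 17.3 m/s

By conservation of mechanical energy, ½mv₀² + mgh = ½mv²
The mass cancels from both sides.
v² = v₀² + 2gh = (2.50)² + 2(10)(14.7) = 300.25
v = √300.25 = 17.33 m/s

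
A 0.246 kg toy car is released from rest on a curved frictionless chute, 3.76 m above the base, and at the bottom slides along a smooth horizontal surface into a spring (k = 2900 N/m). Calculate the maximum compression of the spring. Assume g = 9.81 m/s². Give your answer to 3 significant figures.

x = 0.0791 m

Energy conservation (no friction) from release to max compression: mgh = ½kx²
x = √(2mgh/k) = √(2 × 0.246 × 9.81 × 3.76 / 2900) = 0.07911 m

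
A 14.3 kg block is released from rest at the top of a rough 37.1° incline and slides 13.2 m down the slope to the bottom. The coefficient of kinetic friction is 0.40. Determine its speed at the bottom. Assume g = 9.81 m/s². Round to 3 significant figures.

Taking the bottom as reference, mgh = ½mv² + μ_k N L with h = L sinθ, N = mg cosθ:
mgh = mgL sinθ = (14.3)(9.81)(13.2)sin37.1° = 1117.0 J
W_f = μ_k mg cosθ · L = (0.40)(14.3)(9.81)cos37.1°·13.2 = 590.8 J
½mv² = 1117.0 − 590.8 = 526.22 J
v = √(2 × 526.22/14.3) = 8.579 m/s

v = 8.58 m/s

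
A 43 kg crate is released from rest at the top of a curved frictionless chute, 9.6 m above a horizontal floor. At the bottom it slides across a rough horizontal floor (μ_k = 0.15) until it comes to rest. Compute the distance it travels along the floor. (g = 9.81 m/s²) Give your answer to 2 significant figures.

d = 64 m

Applying the work–energy principle:
At rest all PE has been dissipated by friction: mgh = μ_k m g d
d = h/μ_k = 9.6/0.15 = 64.00 m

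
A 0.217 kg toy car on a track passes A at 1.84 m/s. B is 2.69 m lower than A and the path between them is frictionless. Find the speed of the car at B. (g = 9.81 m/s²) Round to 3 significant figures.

Mechanical energy is conserved (no friction): ½mv₀² + mgh = ½mv²
The mass cancels from both sides.
v² = v₀² + 2gh = (1.84)² + 2(9.81)(2.69) = 56.163
v = √56.163 = 7.494 m/s

v = 7.49 m/s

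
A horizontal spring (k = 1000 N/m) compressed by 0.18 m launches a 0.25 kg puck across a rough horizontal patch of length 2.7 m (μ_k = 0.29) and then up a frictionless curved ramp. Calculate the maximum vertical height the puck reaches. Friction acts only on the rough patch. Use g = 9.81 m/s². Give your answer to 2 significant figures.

h = 5.8 m

Spring energy: E₀ = ½kx² = ½(1000)(0.18)² = 16.200 J
Friction: W_f = μ_k mg d = (0.29)(0.25)(9.81)(2.7) = 1.920 J
Energy at base of ramp: E = 16.200 − 1.920 = 14.280 J
At max height all remaining energy is PE: mgh = E ⇒ h = E/(mg) = 14.280/(0.25 × 9.81) = 5.823 m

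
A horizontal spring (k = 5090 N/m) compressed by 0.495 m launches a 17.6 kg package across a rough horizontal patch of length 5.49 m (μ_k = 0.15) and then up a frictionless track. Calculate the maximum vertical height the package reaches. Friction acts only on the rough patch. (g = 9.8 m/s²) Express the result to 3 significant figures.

h = 2.79 m

Spring energy: E₀ = ½kx² = ½(5090)(0.495)² = 623.59 J
Friction: W_f = μ_k mg d = (0.15)(17.6)(9.8)(5.49) = 142.0 J
Energy at base of ramp: E = 623.59 − 142.0 = 481.55 J
At max height all remaining energy is PE: mgh = E ⇒ h = E/(mg) = 481.55/(17.6 × 9.8) = 2.792 m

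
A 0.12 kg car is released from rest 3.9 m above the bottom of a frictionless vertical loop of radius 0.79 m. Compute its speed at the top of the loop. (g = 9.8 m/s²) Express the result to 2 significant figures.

v = 6.7 m/s

Energy conservation: mgh = ½mv_top² + mg(2r)
v_top² = 2g(h − 2r) = 2(9.8)(3.9 − 1.580) = 45.47
v_top = 6.743 m/s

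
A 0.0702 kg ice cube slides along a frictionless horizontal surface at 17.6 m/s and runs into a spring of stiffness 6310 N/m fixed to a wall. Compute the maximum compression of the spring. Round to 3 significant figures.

At max compression the cube is momentarily at rest: ½mv² = ½kx²
x = v√(m/k) = 17.6 × √(0.0702/6310) = 0.05870 m

x = 0.0587 m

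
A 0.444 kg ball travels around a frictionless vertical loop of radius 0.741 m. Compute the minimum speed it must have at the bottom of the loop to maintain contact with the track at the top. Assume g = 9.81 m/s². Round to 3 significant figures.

v = 6.03 m/s

At the top: mg = mv_top²/r ⇒ v_top² = gr = 7.269 m²/s²
Energy from bottom to top (height 2r): ½mv_bot² = ½mv_top² + mg(2r)
v_bot² = gr + 4gr = 5gr = 36.35
v_bot = √(5gr) = 6.029 m/s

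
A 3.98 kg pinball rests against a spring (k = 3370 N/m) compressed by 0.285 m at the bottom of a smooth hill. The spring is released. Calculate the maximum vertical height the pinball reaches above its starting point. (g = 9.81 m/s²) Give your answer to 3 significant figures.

All spring PE becomes gravitational PE at the highest point: ½kx² = mgh
h = kx²/(2mg) = (3370)(0.285)²/(2 × 3.98 × 9.81) = 3.505 m

h = 3.51 m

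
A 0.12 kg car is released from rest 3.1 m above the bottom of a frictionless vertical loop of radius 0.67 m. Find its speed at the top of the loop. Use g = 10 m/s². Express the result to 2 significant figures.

Energy conservation: mgh = ½mv_top² + mg(2r)
v_top² = 2g(h − 2r) = 2(10)(3.1 − 1.340) = 35.20
v_top = 5.933 m/s

v = 5.9 m/s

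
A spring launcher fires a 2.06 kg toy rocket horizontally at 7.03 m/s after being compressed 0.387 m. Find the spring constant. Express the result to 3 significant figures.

Energy stored in the spring equals the launch KE: ½kx² = ½mv²
k = mv²/x² = (2.06)(7.03)²/(0.387)² = 679.8 N/m

k = 680 N/m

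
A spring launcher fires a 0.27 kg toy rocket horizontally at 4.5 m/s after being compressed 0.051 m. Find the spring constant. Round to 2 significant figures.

k = 2100 N/m

Spring PE at full compression equals KE at release: ½kx² = ½mv²
k = mv²/x² = (0.27)(4.5)²/(0.051)² = 2102 N/m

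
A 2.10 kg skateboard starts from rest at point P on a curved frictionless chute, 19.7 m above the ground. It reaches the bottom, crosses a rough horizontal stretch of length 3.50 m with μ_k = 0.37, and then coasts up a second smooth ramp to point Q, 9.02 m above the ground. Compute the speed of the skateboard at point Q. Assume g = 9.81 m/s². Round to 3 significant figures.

v = 13.6 m/s

Energy at P: mgh₁ = (2.10)(9.81)(19.7) = 405.84 J
Friction loss: W_f = μ_k mg d = 26.68 J
At Q: ½mv² + mgh₂ = mgh₁ − W_f
½mv² = 405.84 − 26.68 − 185.82 = 193.34 J
v = √(2 × 193.34/2.10) = 13.57 m/s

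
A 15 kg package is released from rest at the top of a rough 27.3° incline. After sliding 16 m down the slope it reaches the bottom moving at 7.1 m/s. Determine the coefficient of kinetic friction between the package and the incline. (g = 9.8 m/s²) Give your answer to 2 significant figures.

mgh = ½mv² + μ_k (mg cosθ) L, with h = L sinθ
mgL sinθ = 1078.7 J; ½mv² = 378.07 J
W_f = 1078.7 − 378.07 = 700.7 J
μ_k = W_f/(mg cosθ · L) = 700.7/(130.6 × 16) = 0.3352

μ_k = 0.34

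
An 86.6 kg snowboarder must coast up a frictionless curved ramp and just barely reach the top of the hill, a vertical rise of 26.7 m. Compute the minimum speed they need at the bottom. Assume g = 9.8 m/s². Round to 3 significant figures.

v = 22.9 m/s

At the top they are momentarily at rest, so all KE converts to PE: ½mv² = mgh
v = √(2gh) = √(2 × 9.8 × 26.7) = 22.88 m/s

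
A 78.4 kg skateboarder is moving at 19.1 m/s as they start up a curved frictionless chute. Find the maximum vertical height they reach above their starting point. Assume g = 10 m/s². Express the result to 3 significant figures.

By energy conservation, ½mv² = mgh
h = v²/(2g) = 19.1²/(2 × 10) = 18.24 m

h = 18.2 m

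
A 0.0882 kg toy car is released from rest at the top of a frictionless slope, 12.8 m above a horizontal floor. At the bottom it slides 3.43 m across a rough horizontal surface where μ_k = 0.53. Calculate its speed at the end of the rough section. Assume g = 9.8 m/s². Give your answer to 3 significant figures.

v = 14.7 m/s

Energy at the top = energy at the end + work done against friction:
mgh = ½mv² + μ_k m g d
W_f = μ_k mg d = (0.53)(0.0882)(9.8)(3.43) = 1.571 J
½mv² = mgh − W_f = 11.064 − 1.571 = 9.4925 J
v = √(2 × 9.4925/0.0882) = 14.67 m/s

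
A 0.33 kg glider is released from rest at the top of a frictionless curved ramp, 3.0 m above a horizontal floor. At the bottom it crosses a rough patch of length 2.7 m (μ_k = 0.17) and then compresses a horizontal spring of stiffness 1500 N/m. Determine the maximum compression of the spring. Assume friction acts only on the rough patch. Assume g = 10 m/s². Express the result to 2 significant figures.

x = 0.11 m

Initial energy: E₁ = mgh = (0.33)(10)(3.0) = 9.9000 J
Friction removes W_f = μ_k mg d = (0.17)(0.33)(10)(2.7) = 1.515 J
Energy reaching the spring: E = 9.9000 − 1.515 = 8.3853 J
At max compression ½kx² = E ⇒ x = √(2E/k) = √(2 × 8.3853/1500) = 0.1057 m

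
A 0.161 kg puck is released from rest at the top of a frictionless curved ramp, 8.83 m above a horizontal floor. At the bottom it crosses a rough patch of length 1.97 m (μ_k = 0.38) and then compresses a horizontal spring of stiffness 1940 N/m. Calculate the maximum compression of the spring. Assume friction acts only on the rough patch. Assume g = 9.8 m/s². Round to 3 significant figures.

Initial energy: E₁ = mgh = (0.161)(9.8)(8.83) = 13.932 J
Friction removes W_f = μ_k mg d = (0.38)(0.161)(9.8)(1.97) = 1.181 J
Energy reaching the spring: E = 13.932 − 1.181 = 12.751 J
At max compression ½kx² = E ⇒ x = √(2E/k) = √(2 × 12.751/1940) = 0.1147 m

x = 0.115 m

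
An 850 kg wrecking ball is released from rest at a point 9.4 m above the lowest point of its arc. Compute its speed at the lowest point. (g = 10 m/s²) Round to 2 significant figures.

Energy conservation between the two points: mgh = ½mv²
v = √(2gh) = √(2 × 10 × 9.4) = √188.00 = 13.71 m/s

v = 14 m/s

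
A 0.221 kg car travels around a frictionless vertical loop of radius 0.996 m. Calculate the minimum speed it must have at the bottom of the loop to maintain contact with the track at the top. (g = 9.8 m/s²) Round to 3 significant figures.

v = 6.99 m/s

At the top: mg = mv_top²/r ⇒ v_top² = gr = 9.761 m²/s²
Energy from bottom to top (height 2r): ½mv_bot² = ½mv_top² + mg(2r)
v_bot² = gr + 4gr = 5gr = 48.80
v_bot = √(5gr) = 6.986 m/s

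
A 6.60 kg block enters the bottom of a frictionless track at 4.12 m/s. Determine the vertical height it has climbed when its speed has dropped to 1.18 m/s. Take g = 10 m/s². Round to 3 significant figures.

h = 0.779 m

Conservation of energy: ½mv₁² = ½mv₂² + mgh
h = (v₁² − v₂²)/(2g) = (4.12² − 1.18²)/(2 × 10) = 0.7791 m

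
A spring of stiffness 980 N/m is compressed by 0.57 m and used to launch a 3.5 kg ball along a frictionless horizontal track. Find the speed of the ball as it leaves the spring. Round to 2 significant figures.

Spring PE converts entirely to kinetic energy: ½kx² = ½mv²
v = x√(k/m) = 0.57 × √(980/3.5) = 9.538 m/s

v = 9.5 m/s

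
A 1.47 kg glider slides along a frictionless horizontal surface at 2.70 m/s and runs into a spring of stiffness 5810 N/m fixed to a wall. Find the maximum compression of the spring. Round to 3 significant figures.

Conservation of energy between contact and max compression: ½mv² = ½kx²
x = v√(m/k) = 2.70 × √(1.47/5810) = 0.04295 m

x = 0.0429 m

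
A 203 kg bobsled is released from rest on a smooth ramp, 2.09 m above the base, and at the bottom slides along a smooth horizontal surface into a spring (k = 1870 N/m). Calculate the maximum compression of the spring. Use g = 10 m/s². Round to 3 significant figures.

x = 2.13 m

At max compression the bobsled is momentarily at rest: mgh = ½kx²
x = √(2mgh/k) = √(2 × 203 × 10 × 2.09 / 1870) = 2.130 m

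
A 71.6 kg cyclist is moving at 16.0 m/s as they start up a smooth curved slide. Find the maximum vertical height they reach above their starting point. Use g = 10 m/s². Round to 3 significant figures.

h = 12.8 m

Setting KE at the bottom equal to PE gained: ½mv² = mgh
h = v²/(2g) = 16.0²/(2 × 10) = 12.80 m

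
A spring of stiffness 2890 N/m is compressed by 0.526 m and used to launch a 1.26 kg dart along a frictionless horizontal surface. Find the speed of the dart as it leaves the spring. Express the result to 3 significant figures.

v = 25.2 m/s

Conservation of energy: ½kx² = ½mv²
v = x√(k/m) = 0.526 × √(2890/1.26) = 25.19 m/s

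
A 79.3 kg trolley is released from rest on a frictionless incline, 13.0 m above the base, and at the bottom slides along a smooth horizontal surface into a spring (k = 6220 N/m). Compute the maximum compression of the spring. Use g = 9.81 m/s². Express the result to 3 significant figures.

Gravitational PE at the top equals spring PE at max compression: mgh = ½kx²
x = √(2mgh/k) = √(2 × 79.3 × 9.81 × 13.0 / 6220) = 1.803 m

x = 1.80 m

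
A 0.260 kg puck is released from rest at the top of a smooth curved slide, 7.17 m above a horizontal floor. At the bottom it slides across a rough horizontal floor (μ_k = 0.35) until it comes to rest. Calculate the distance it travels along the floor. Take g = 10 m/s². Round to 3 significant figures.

d = 20.5 m

Energy at the top = energy at the end + work done against friction:
At rest all PE has been dissipated by friction: mgh = μ_k m g d
d = h/μ_k = 7.17/0.35 = 20.49 m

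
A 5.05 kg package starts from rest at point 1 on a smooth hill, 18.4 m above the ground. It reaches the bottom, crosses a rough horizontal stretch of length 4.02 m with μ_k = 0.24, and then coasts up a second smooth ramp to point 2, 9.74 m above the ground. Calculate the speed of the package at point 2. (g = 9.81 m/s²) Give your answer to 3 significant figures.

v = 12.3 m/s

Energy at 1: mgh₁ = (5.05)(9.81)(18.4) = 911.55 J
Friction loss: W_f = μ_k mg d = 47.80 J
At 2: ½mv² + mgh₂ = mgh₁ − W_f
½mv² = 911.55 − 47.80 − 482.52 = 381.22 J
v = √(2 × 381.22/5.05) = 12.29 m/s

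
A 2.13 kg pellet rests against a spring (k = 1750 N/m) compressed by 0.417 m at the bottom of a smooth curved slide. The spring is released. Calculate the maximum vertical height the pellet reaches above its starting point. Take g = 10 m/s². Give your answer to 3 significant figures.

h = 7.14 m

At maximum height the pellet is at rest, so ½kx² = mgh
h = kx²/(2mg) = (1750)(0.417)²/(2 × 2.13 × 10) = 7.143 m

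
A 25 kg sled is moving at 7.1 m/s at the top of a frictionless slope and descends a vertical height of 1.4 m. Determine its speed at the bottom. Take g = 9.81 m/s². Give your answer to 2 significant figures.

Energy conservation between the two points: ½mv₀² + mgh = ½mv²
v² = v₀² + 2gh = (7.1)² + 2(9.81)(1.4) = 77.878
v = √77.878 = 8.825 m/s

v = 8.8 m/s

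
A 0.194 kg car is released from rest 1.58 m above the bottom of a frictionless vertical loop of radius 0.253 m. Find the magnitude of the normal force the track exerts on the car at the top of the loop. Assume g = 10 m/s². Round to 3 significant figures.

N = 14.5 N

Energy from release to top (height 2r): mgh = ½mv_top² + mg(2r)
v_top² = 2g(h − 2r) = 2(10)(1.58 − 0.5060) = 21.480 m²/s²
At the top, both N and weight point toward the centre: N + mg = mv_top²/r
N = m(v_top²/r − g) = 0.194(21.480/0.253 − 10) = 14.53 N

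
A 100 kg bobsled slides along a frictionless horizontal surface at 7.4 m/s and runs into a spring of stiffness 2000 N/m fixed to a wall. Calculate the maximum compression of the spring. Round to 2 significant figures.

Conservation of energy between contact and max compression: ½mv² = ½kx²
x = v√(m/k) = 7.4 × √(100/2000) = 1.655 m

x = 1.7 m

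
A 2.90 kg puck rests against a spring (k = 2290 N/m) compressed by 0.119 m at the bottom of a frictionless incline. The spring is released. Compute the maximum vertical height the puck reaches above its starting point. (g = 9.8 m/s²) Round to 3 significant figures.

At maximum height the puck is at rest, so ½kx² = mgh
h = kx²/(2mg) = (2290)(0.119)²/(2 × 2.90 × 9.8) = 0.5705 m

h = 0.571 m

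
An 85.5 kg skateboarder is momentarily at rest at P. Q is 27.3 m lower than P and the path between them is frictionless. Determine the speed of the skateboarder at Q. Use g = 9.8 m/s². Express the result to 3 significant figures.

Equating total energy at the two states: mgh = ½mv²
The mass cancels from both sides.
v = √(2gh) = √(2 × 9.8 × 27.3) = √535.08 = 23.13 m/s

v = 23.1 m/s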